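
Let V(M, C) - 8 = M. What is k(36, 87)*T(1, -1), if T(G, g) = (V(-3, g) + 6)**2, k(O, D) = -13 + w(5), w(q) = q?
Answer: -968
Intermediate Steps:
V(M, C) = 8 + M
k(O, D) = -8 (k(O, D) = -13 + 5 = -8)
T(G, g) = 121 (T(G, g) = ((8 - 3) + 6)**2 = (5 + 6)**2 = 11**2 = 121)
k(36, 87)*T(1, -1) = -8*121 = -968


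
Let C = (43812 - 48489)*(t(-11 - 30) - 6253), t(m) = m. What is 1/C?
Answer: 1/29437038 ≈ 3.3971e-8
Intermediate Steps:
C = 29437038 (C = (43812 - 48489)*((-11 - 30) - 6253) = -4677*(-41 - 6253) = -4677*(-6294) = 29437038)
1/C = 1/29437038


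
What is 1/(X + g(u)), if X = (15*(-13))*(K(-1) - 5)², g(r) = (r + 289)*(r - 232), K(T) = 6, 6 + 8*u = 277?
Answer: -64/4106535 ≈ -1.5585e-5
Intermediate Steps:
u = 271/8 (u = -¾ + (⅛)*277 = -¾ + 277/8 = 271/8 ≈ 33.875)
g(r) = (-232 + r)*(289 + r) (g(r) = (289 + r)*(-232 + r) = (-232 + r)*(289 + r))
X = -195 (X = (15*(-13))*(6 - 5)² = -195*1² = -195*1 = -195)
1/(X + g(u)) = 1/(-195 + (-67048 + (271/8)² + 57*(271/8))) = 1/(-195 + (-67048 + 73441/64 + 15447/8)) = 1/(-195 - 4094055/64) = 1/(-4106535/64) = -64/4106535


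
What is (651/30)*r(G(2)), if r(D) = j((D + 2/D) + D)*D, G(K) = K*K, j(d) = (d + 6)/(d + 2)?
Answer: 1798/15 ≈ 119.87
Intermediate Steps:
j(d) = (6 + d)/(2 + d)
G(K) = K²
r(D) = D*(6 + 2*D + 2/D)/(2 + 2*D + 2/D) (r(D) = ((6 + ((D + 2/D) + D))/(2 + ((D + 2/D) + D)))*D = ((6 + (2*D + 2/D))/(2 + (2*D + 2/D)))*D = ((6 + 2*D + 2/D)/(2 + 2*D + 2/D))*D = D*(6 + 2*D + 2/D)/(2 + 2*D + 2/D))
(651/30)*r(G(2)) = (651/30)*(2²*(1 + (2²)² + 3*2²)/(1 + 2² + (2²)²)) = (651*(1/30))*(4*(1 + 4² + 3*4)/(1 + 4 + 4²)) = 217*(4*(1 + 16 + 12)/(1 + 4 + 16))/10 = 217*(4*29/21)/10 = 217*(4*(1/21)*29)/10 = (217/10)*(116/21) = 1798/15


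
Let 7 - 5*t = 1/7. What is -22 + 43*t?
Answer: 1294/35 ≈ 36.971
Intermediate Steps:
t = 48/35 (t = 7/5 - ⅕/7 = 7/5 - ⅕*⅐ = 7/5 - 1/35 = 48/35 ≈ 1.3714)
-22 + 43*t = -22 + 43*(48/35) = -22 + 2064/35 = 1294/35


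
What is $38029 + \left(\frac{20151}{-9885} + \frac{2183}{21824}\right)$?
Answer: $\frac{2734529033497}{71910080} \approx 38027.0$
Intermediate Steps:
$38029 + \left(\frac{20151}{-9885} + \frac{2183}{21824}\right) = 38029 + \left(20151 \left(- \frac{1}{9885}\right) + 2183 \cdot \frac{1}{21824}\right) = 38029 + \left(- \frac{6717}{3295} + \frac{2183}{21824}\right) = 38029 - \frac{139398823}{71910080} = \frac{2734529033497}{71910080}$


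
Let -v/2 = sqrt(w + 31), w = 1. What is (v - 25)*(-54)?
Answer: 1350 + 432*sqrt(2) ≈ 1960.9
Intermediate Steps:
v = -8*sqrt(2) (v = -2*sqrt(1 + 31) = -8*sqrt(2) ≈ -11.314)
(v - 25)*(-54) = (-8*sqrt(2) - 25)*(-54) = (-25 - 8*sqrt(2))*(-54) = 1350 + 432*sqrt(2)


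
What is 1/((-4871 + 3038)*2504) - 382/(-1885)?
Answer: 134870303/665525640 ≈ 0.20265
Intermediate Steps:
1/((-4871 + 3038)*2504) - 382/(-1885) = (1/2504)/(-1833) - 382*(-1/1885) = -1/1833*1/2504 + 382/1885 = -1/4589832 + 382/1885 = 134870303/665525640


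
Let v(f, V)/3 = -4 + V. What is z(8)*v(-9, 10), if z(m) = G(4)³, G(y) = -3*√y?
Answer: -3888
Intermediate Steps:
z(m) = -216 (z(m) = (-3*√4)³ = (-3*2)³ = (-6)³ = -216)
v(f, V) = -12 + 3*V (v(f, V) = 3*(-4 + V) = -12 + 3*V)
z(8)*v(-9, 10) = -216*(-12 + 3*10) = -216*(-12 + 30) = -216*18 = -3888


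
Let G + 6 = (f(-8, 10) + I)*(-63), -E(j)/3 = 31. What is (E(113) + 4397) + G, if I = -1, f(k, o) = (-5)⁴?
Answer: -35014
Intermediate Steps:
f(k, o) = 625
E(j) = -93 (E(j) = -3*31 = -93)
G = -39318 (G = -6 + (625 - 1)*(-63) = -6 + 624*(-63) = -6 - 39312 = -39318)
(E(113) + 4397) + G = (-93 + 4397) - 39318 = 4304 - 39318 = -35014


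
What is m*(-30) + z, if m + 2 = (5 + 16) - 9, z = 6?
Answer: -294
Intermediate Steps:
m = 10 (m = -2 + ((5 + 16) - 9) = -2 + (21 - 9) = -2 + 12 = 10)
m*(-30) + z = 10*(-30) + 6 = -300 + 6 = -294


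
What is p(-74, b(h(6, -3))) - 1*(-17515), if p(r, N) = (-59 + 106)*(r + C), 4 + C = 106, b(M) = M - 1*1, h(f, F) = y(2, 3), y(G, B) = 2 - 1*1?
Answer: 18831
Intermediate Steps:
y(G, B) = 1 (y(G, B) = 2 - 1 = 1)
h(f, F) = 1
b(M) = -1 + M (b(M) = M - 1 = -1 + M)
C = 102 (C = -4 + 106 = 102)
p(r, N) = 4794 + 47*r (p(r, N) = (-59 + 106)*(r + 102) = 47*(102 + r) = 4794 + 47*r)
p(-74, b(h(6, -3))) - 1*(-17515) = (4794 + 47*(-74)) - 1*(-17515) = (4794 - 3478) + 17515 = 1316 + 17515 = 18831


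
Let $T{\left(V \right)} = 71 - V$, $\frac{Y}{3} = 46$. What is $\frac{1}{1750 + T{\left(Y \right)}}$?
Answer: $\frac{1}{1683} \approx 0.00059418$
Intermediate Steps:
$Y = 138$ ($Y = 3 \cdot 46 = 138$)
$\frac{1}{1750 + T{\left(Y \right)}} = \frac{1}{1750 + \left(71 - 138\right)} = \frac{1}{1750 - 67} = \frac{1}{1683}$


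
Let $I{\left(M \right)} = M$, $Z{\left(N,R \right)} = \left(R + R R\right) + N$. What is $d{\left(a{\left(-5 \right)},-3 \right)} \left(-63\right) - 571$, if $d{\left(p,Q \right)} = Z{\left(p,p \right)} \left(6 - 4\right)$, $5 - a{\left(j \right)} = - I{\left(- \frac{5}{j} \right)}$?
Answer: $-6619$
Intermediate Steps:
$Z{\left(N,R \right)} = N + R + R^{2}$ ($Z{\left(N,R \right)} = \left(R + R^{2}\right) + N = N + R + R^{2}$)
$a{\left(j \right)} = 5 - \frac{5}{j}$ ($a{\left(j \right)} = 5 - - \frac{-5}{j} = 5 - \frac{5}{j}$)
$d{\left(p,Q \right)} = 2 p^{2} + 4 p$ ($d{\left(p,Q \right)} = \left(p + p + p^{2}\right) \left(6 - 4\right) = \left(p^{2} + 2 p\right) 2 = 2 p^{2} + 4 p$)
$d{\left(a{\left(-5 \right)},-3 \right)} \left(-63\right) - 571 = 2 \left(5 - \frac{5}{-5}\right) \left(2 + \left(5 - \frac{5}{-5}\right)\right) \left(-63\right) - 571 = 2 \left(5 - -1\right) \left(2 + \left(5 - -1\right)\right) \left(-63\right) - 571 = 2 \left(5 + 1\right) \left(2 + \left(5 + 1\right)\right) \left(-63\right) - 571 = 2 \cdot 6 \left(2 + 6\right) \left(-63\right) - 571 = 2 \cdot 6 \cdot 8 \left(-63\right) - 571 = 96 \left(-63\right) - 571 = -6048 - 571 = -6619$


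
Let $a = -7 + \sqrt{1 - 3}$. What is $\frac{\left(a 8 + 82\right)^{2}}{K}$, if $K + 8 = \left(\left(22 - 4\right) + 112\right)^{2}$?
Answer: $\frac{137}{4223} + \frac{104 i \sqrt{2}}{4223} \approx 0.032441 + 0.034828 i$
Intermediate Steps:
$K = 16892$ ($K = -8 + \left(\left(22 - 4\right) + 112\right)^{2} = -8 + \left(18 + 112\right)^{2} = -8 + 130^{2} = -8 + 16900 = 16892$)
$a = -7 + i \sqrt{2}$ ($a = -7 + \sqrt{-2} = -7 + i \sqrt{2} \approx -7.0 + 1.4142 i$)
$\frac{\left(a 8 + 82\right)^{2}}{K} = \frac{\left(\left(-7 + i \sqrt{2}\right) 8 + 82\right)^{2}}{16892} = \left(\left(-56 + 8 i \sqrt{2}\right) + 82\right)^{2} \cdot \frac{1}{16892} = \left(26 + 8 i \sqrt{2}\right)^{2} \cdot \frac{1}{16892} = \frac{\left(26 + 8 i \sqrt{2}\right)^{2}}{16892}$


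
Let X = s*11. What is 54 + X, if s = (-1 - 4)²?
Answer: 329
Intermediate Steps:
s = 25 (s = (-5)² = 25)
X = 275 (X = 25*11 = 275)
54 + X = 54 + 275 = 329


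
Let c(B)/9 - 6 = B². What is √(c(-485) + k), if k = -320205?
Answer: √1796874 ≈ 1340.5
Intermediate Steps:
c(B) = 54 + 9*B²
√(c(-485) + k) = √((54 + 9*(-485)²) - 320205) = √((54 + 9*235225) - 320205) = √((54 + 2117025) - 320205) = √(2117079 - 320205) = √1796874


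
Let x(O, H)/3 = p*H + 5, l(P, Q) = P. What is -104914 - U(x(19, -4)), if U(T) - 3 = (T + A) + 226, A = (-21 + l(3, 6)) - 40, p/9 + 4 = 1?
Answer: -105424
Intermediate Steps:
p = -27 (p = -36 + 9*1 = -36 + 9 = -27)
A = -58 (A = (-21 + 3) - 40 = -18 - 40 = -58)
x(O, H) = 15 - 81*H (x(O, H) = 3*(-27*H + 5) = 3*(5 - 27*H) = 15 - 81*H)
U(T) = 171 + T (U(T) = 3 + ((T - 58) + 226) = 3 + ((-58 + T) + 226) = 3 + (168 + T) = 171 + T)
-104914 - U(x(19, -4)) = -104914 - (171 + (15 - 81*(-4))) = -104914 - (171 + (15 + 324)) = -104914 - (171 + 339) = -104914 - 1*510 = -104914 - 510 = -105424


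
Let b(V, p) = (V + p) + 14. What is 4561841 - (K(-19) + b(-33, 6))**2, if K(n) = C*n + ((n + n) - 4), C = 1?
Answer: 4556365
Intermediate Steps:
b(V, p) = 14 + V + p
K(n) = -4 + 3*n (K(n) = 1*n + ((n + n) - 4) = n + (2*n - 4) = n + (-4 + 2*n) = -4 + 3*n)
4561841 - (K(-19) + b(-33, 6))**2 = 4561841 - ((-4 + 3*(-19)) + (14 - 33 + 6))**2 = 4561841 - ((-4 - 57) - 13)**2 = 4561841 - (-61 - 13)**2 = 4561841 - 1*(-74)**2 = 4561841 - 1*5476 = 4561841 - 5476 = 4556365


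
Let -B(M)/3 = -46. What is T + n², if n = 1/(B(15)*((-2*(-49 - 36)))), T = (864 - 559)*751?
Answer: 126065366838001/550371600 ≈ 2.2906e+5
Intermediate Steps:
B(M) = 138 (B(M) = -3*(-46) = 138)
T = 229055 (T = 305*751 = 229055)
n = 1/23460 (n = 1/(138*((-2*(-49 - 36)))) = 1/(138*((-2*(-85)))) = (1/138)/170 = (1/138)*(1/170) = 1/23460 ≈ 4.2626e-5)
T + n² = 229055 + (1/23460)² = 229055 + 1/550371600 = 126065366838001/550371600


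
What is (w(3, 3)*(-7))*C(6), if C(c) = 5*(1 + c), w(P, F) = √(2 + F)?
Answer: -245*√5 ≈ -547.84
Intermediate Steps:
C(c) = 5 + 5*c
(w(3, 3)*(-7))*C(6) = (√(2 + 3)*(-7))*(5 + 5*6) = (√5*(-7))*(5 + 30) = -7*√5*35 = -245*√5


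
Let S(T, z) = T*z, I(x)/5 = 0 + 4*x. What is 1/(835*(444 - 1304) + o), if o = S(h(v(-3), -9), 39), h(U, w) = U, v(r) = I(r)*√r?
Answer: I/(20*(-35905*I + 117*√3)) ≈ -1.3925e-6 + 7.8595e-9*I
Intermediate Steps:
I(x) = 20*x (I(x) = 5*(0 + 4*x) = 5*(4*x) = 20*x)
v(r) = 20*r^(3/2) (v(r) = (20*r)*√r = 20*r^(3/2))
o = -2340*I*√3 (o = (20*(-3)^(3/2))*39 = (20*(-3*I*√3))*39 = -60*I*√3*39 = -2340*I*√3 ≈ -4053.0*I)
1/(835*(444 - 1304) + o) = 1/(835*(444 - 1304) - 2340*I*√3) = 1/(835*(-860) - 2340*I*√3) = 1/(-718100 - 2340*I*√3)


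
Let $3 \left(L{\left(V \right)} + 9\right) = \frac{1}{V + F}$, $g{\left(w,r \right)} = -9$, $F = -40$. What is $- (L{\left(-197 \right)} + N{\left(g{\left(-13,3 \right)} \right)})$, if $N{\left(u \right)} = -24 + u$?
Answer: $\frac{29863}{711} \approx 42.001$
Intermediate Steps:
$L{\left(V \right)} = -9 + \frac{1}{3 \left(-40 + V\right)}$ ($L{\left(V \right)} = -9 + \frac{1}{3 \left(V - 40\right)} = -9 + \frac{1}{3 \left(-40 + V\right)}$)
$- (L{\left(-197 \right)} + N{\left(g{\left(-13,3 \right)} \right)}) = - (\frac{1081 - -5319}{3 \left(-40 - 197\right)} - 33) = - (\frac{1081 + 5319}{3 \left(-237\right)} - 33) = - (\frac{1}{3} \left(- \frac{1}{237}\right) 6400 - 33) = - (- \frac{6400}{711} - 33) = \left(-1\right) \left(- \frac{29863}{711}\right) = \frac{29863}{711}$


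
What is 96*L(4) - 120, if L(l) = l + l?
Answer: 648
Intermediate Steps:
L(l) = 2*l
96*L(4) - 120 = 96*(2*4) - 120 = 96*8 - 120 = 768 - 120 = 648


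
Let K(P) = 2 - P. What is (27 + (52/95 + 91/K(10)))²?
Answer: 151068681/577600 ≈ 261.55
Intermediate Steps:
(27 + (52/95 + 91/K(10)))² = (27 + (52/95 + 91/(2 - 1*10)))² = (27 + (52*(1/95) + 91/(2 - 10)))² = (27 + (52/95 + 91/(-8)))² = (27 + (52/95 + 91*(-⅛)))² = (27 + (52/95 - 91/8))² = (27 - 8229/760)² = (12291/760)² = 151068681/577600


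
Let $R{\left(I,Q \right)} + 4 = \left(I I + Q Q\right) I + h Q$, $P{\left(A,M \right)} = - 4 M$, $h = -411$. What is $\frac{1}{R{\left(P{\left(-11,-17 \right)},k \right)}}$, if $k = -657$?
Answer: $\frac{1}{29936587} \approx 3.3404 \cdot 10^{-8}$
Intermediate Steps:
$R{\left(I,Q \right)} = -4 - 411 Q + I \left(I^{2} + Q^{2}\right)$ ($R{\left(I,Q \right)} = -4 + \left(\left(I I + Q Q\right) I - 411 Q\right) = -4 + \left(\left(I^{2} + Q^{2}\right) I - 411 Q\right) = -4 + \left(I \left(I^{2} + Q^{2}\right) - 411 Q\right) = -4 + \left(- 411 Q + I \left(I^{2} + Q^{2}\right)\right) = -4 - 411 Q + I \left(I^{2} + Q^{2}\right)$)
$\frac{1}{R{\left(P{\left(-11,-17 \right)},k \right)}} = \frac{1}{-4 + \left(\left(-4\right) \left(-17\right)\right)^{3} - -270027 + \left(-4\right) \left(-17\right) \left(-657\right)^{2}} = \frac{1}{-4 + 68^{3} + 270027 + 68 \cdot 431649} = \frac{1}{-4 + 314432 + 270027 + 29352132} = \frac{1}{29936587}$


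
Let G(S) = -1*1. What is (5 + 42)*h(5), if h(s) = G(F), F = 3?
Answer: -47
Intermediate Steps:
G(S) = -1
h(s) = -1
(5 + 42)*h(5) = (5 + 42)*(-1) = 47*(-1) = -47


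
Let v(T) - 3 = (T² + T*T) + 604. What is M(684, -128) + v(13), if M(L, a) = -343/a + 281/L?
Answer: 20751805/21888 ≈ 948.09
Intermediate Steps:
v(T) = 607 + 2*T² (v(T) = 3 + ((T² + T*T) + 604) = 3 + ((T² + T²) + 604) = 3 + (2*T² + 604) = 3 + (604 + 2*T²) = 607 + 2*T²)
M(684, -128) + v(13) = (-343/(-128) + 281/684) + (607 + 2*13²) = (-343*(-1/128) + 281*(1/684)) + (607 + 2*169) = (343/128 + 281/684) + (607 + 338) = 67645/21888 + 945 = 20751805/21888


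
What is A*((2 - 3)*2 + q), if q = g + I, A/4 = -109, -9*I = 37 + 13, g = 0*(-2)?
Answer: 29648/9 ≈ 3294.2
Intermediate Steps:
g = 0
I = -50/9 (I = -(37 + 13)/9 = -⅑*50 = -50/9 ≈ -5.5556)
A = -436 (A = 4*(-109) = -436)
q = -50/9 (q = 0 - 50/9 = -50/9 ≈ -5.5556)
A*((2 - 3)*2 + q) = -436*((2 - 3)*2 - 50/9) = -436*(-1*2 - 50/9) = -436*(-2 - 50/9) = -436*(-68/9) = 29648/9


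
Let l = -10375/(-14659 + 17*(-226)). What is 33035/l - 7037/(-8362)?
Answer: 1022152928509/17351150 ≈ 58910.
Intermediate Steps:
l = 10375/18501 (l = -10375/(-14659 - 3842) = -10375/(-18501) = -10375*(-1/18501) = 10375/18501 ≈ 0.56078)
33035/l - 7037/(-8362) = 33035/(10375/18501) - 7037/(-8362) = 33035*(18501/10375) - 7037*(-1/8362) = 122236107/2075 + 7037/8362 = 1022152928509/17351150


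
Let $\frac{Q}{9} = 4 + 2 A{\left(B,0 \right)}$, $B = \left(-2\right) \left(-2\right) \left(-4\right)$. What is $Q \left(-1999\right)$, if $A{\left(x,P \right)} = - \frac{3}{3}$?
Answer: $-35982$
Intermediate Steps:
$B = -16$ ($B = 4 \left(-4\right) = -16$)
$A{\left(x,P \right)} = -1$ ($A{\left(x,P \right)} = \left(-3\right) \frac{1}{3} = -1$)
$Q = 18$ ($Q = 9 \left(4 + 2 \left(-1\right)\right) = 9 \left(4 - 2\right) = 9 \cdot 2 = 18$)
$Q \left(-1999\right) = 18 \left(-1999\right) = -35982$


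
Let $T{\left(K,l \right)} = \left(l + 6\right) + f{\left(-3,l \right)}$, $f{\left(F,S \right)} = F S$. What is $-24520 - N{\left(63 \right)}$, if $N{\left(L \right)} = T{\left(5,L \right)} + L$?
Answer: $-24463$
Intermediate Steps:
$T{\left(K,l \right)} = 6 - 2 l$ ($T{\left(K,l \right)} = \left(l + 6\right) - 3 l = \left(6 + l\right) - 3 l = 6 - 2 l$)
$N{\left(L \right)} = 6 - L$ ($N{\left(L \right)} = \left(6 - 2 L\right) + L = 6 - L$)
$-24520 - N{\left(63 \right)} = -24520 - \left(6 - 63\right) = -24520 - -57 = -24520 + 57 = -24463$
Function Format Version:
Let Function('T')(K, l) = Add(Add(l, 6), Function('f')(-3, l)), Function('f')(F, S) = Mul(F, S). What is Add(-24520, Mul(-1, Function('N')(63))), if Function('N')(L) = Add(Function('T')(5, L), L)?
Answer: -24463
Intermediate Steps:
Function('T')(K, l) = Add(6, Mul(-2, l)) (Function('T')(K, l) = Add(Add(l, 6), Mul(-3, l)) = Add(Add(6, l), Mul(-3, l)) = Add(6, Mul(-2, l)))
Function('N')(L) = Add(6, Mul(-1, L)) (Function('N')(L) = Add(Add(6, Mul(-2, L)), L) = Add(6, Mul(-1, L)))
Add(-24520, Mul(-1, Function('N')(63))) = Add(-24520, Mul(-1, Add(6, Mul(-1, 63)))) = Add(-24520, Mul(-1, Add(6, -63))) = Add(-24520, Mul(-1, -57)) = Add(-24520, 57) = -24463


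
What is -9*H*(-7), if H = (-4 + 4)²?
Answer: 0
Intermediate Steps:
H = 0 (H = 0² = 0)
-9*H*(-7) = -9*0*(-7) = 0*(-7) = 0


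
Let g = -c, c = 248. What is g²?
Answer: 61504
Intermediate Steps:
g = -248 (g = -1*248 = -248)
g² = (-248)² = 61504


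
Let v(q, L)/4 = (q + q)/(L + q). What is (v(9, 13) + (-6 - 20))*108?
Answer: -27000/11 ≈ -2454.5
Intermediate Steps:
v(q, L) = 8*q/(L + q) (v(q, L) = 4*((q + q)/(L + q)) = 4*((2*q)/(L + q)) = 4*(2*q/(L + q)) = 8*q/(L + q))
(v(9, 13) + (-6 - 20))*108 = (8*9/(13 + 9) + (-6 - 20))*108 = (8*9/22 - 26)*108 = (8*9*(1/22) - 26)*108 = (36/11 - 26)*108 = -250/11*108 = -27000/11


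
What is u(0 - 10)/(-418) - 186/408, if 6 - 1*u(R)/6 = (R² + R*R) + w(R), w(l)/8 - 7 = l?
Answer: 28201/14212 ≈ 1.9843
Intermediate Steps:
w(l) = 56 + 8*l
u(R) = -300 - 48*R - 12*R² (u(R) = 36 - 6*((R² + R*R) + (56 + 8*R)) = 36 - 6*((R² + R²) + (56 + 8*R)) = 36 - 6*(2*R² + (56 + 8*R)) = 36 - 6*(56 + 2*R² + 8*R) = 36 + (-336 - 48*R - 12*R²) = -300 - 48*R - 12*R²)
u(0 - 10)/(-418) - 186/408 = (-300 - 48*(0 - 10) - 12*(0 - 10)²)/(-418) - 186/408 = (-300 - 48*(-10) - 12*(-10)²)*(-1/418) - 186*1/408 = (-300 + 480 - 12*100)*(-1/418) - 31/68 = (-300 + 480 - 1200)*(-1/418) - 31/68 = -1020*(-1/418) - 31/68 = 510/209 - 31/68 = 28201/14212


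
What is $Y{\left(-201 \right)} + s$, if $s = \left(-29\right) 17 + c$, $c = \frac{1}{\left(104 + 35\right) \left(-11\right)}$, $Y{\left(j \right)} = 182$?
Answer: $- \frac{475520}{1529} \approx -311.0$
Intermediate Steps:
$c = - \frac{1}{1529}$ ($c = \frac{1}{139} \left(- \frac{1}{11}\right) = - \frac{1}{1529} \approx -0.00065402$)
$s = - \frac{753798}{1529}$ ($s = \left(-29\right) 17 - \frac{1}{1529} = -493 - \frac{1}{1529} = - \frac{753798}{1529} \approx -493.0$)
$Y{\left(-201 \right)} + s = 182 - \frac{753798}{1529} = - \frac{475520}{1529}$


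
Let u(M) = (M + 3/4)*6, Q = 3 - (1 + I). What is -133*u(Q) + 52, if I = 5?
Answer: 3695/2 ≈ 1847.5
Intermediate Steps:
Q = -3 (Q = 3 - (1 + 5) = 3 - 1*6 = 3 - 6 = -3)
u(M) = 9/2 + 6*M (u(M) = (M + 3*(¼))*6 = (M + ¾)*6 = (¾ + M)*6 = 9/2 + 6*M)
-133*u(Q) + 52 = -133*(9/2 + 6*(-3)) + 52 = -133*(9/2 - 18) + 52 = -133*(-27/2) + 52 = 3591/2 + 52 = 3695/2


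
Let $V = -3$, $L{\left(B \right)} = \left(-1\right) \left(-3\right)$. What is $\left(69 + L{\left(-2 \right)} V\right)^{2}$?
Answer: $3600$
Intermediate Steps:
$L{\left(B \right)} = 3$
$\left(69 + L{\left(-2 \right)} V\right)^{2} = \left(69 + 3 \left(-3\right)\right)^{2} = \left(69 - 9\right)^{2} = 60^{2} = 3600$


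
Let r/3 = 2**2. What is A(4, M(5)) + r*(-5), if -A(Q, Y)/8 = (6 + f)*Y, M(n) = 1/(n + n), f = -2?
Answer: -316/5 ≈ -63.200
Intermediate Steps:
M(n) = 1/(2*n)
r = 12 (r = 3*2**2 = 3*4 = 12)
A(Q, Y) = -32*Y (A(Q, Y) = -8*(6 - 2)*Y = -32*Y)
A(4, M(5)) + r*(-5) = -16/5 + 12*(-5) = -16/5 - 60 = -316/5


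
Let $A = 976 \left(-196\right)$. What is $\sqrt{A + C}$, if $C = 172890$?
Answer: $i \sqrt{18406} \approx 135.67 i$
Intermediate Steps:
$A = -191296$
$\sqrt{A + C} = \sqrt{-191296 + 172890} = \sqrt{-18406} = i \sqrt{18406}$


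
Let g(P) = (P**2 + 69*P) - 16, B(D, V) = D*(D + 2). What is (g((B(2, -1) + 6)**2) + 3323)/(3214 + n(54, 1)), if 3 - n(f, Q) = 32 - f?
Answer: 55247/3239 ≈ 17.057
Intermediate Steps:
B(D, V) = D*(2 + D)
n(f, Q) = -29 + f (n(f, Q) = 3 - (32 - f) = 3 + (-32 + f) = -29 + f)
g(P) = -16 + P**2 + 69*P
(g((B(2, -1) + 6)**2) + 3323)/(3214 + n(54, 1)) = ((-16 + ((2*(2 + 2) + 6)**2)**2 + 69*(2*(2 + 2) + 6)**2) + 3323)/(3214 + (-29 + 54)) = ((-16 + ((2*4 + 6)**2)**2 + 69*(2*4 + 6)**2) + 3323)/(3214 + 25) = ((-16 + ((8 + 6)**2)**2 + 69*(8 + 6)**2) + 3323)/3239 = ((-16 + (14**2)**2 + 69*14**2) + 3323)*(1/3239) = ((-16 + 196**2 + 69*196) + 3323)*(1/3239) = ((-16 + 38416 + 13524) + 3323)*(1/3239) = (51924 + 3323)*(1/3239) = 55247*(1/3239) = 55247/3239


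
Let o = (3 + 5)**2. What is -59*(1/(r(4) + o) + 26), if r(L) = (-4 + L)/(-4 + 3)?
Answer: -98235/64 ≈ -1534.9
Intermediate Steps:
o = 64 (o = 8**2 = 64)
r(L) = 4 - L (r(L) = (-4 + L)/(-1) = -(-4 + L) = 4 - L)
-59*(1/(r(4) + o) + 26) = -59*(1/((4 - 1*4) + 64) + 26) = -59*(1/((4 - 4) + 64) + 26) = -59*(1/(0 + 64) + 26) = -59*(1/64 + 26) = -59*1665/64 = -98235/64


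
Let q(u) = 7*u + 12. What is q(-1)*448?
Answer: 2240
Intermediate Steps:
q(u) = 12 + 7*u
q(-1)*448 = (12 + 7*(-1))*448 = (12 - 7)*448 = 5*448 = 2240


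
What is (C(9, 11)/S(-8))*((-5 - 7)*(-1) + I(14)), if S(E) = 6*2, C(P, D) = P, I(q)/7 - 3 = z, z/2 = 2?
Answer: 183/4 ≈ 45.750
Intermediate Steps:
z = 4 (z = 2*2 = 4)
I(q) = 49 (I(q) = 21 + 7*4 = 21 + 28 = 49)
S(E) = 12
(C(9, 11)/S(-8))*((-5 - 7)*(-1) + I(14)) = (9/12)*((-5 - 7)*(-1) + 49) = (9*(1/12))*(-12*(-1) + 49) = 3*(12 + 49)/4 = (3/4)*61 = 183/4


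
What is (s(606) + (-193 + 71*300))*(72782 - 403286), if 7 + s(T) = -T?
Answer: -6773348976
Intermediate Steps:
s(T) = -7 - T
(s(606) + (-193 + 71*300))*(72782 - 403286) = ((-7 - 1*606) + (-193 + 71*300))*(72782 - 403286) = ((-7 - 606) + (-193 + 21300))*(-330504) = (-613 + 21107)*(-330504) = 20494*(-330504) = -6773348976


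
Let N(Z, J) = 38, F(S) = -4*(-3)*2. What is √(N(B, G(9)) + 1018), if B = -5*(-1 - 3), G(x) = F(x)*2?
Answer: 4*√66 ≈ 32.496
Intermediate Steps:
F(S) = 24 (F(S) = 12*2 = 24)
G(x) = 48 (G(x) = 24*2 = 48)
B = 20 (B = -5*(-4) = 20)
√(N(B, G(9)) + 1018) = √(38 + 1018) = √1056 = 4*√66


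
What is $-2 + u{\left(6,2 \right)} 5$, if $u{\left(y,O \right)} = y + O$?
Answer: $38$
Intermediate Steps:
$u{\left(y,O \right)} = O + y$
$-2 + u{\left(6,2 \right)} 5 = -2 + \left(2 + 6\right) 5 = -2 + 8 \cdot 5 = -2 + 40 = 38$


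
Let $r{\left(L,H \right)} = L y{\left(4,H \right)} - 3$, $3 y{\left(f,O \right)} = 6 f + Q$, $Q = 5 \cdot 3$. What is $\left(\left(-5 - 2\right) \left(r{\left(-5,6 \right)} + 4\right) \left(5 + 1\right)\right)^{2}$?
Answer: $7225344$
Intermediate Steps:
$Q = 15$
$y{\left(f,O \right)} = 5 + 2 f$ ($y{\left(f,O \right)} = \frac{6 f + 15}{3} = \frac{15 + 6 f}{3} = 5 + 2 f$)
$r{\left(L,H \right)} = -3 + 13 L$ ($r{\left(L,H \right)} = L \left(5 + 2 \cdot 4\right) - 3 = L \left(5 + 8\right) - 3 = L 13 - 3 = 13 L - 3 = -3 + 13 L$)
$\left(\left(-5 - 2\right) \left(r{\left(-5,6 \right)} + 4\right) \left(5 + 1\right)\right)^{2} = \left(\left(-5 - 2\right) \left(\left(-3 + 13 \left(-5\right)\right) + 4\right) \left(5 + 1\right)\right)^{2} = \left(- 7 \left(\left(-3 - 65\right) + 4\right) 6\right)^{2} = \left(- 7 \left(-68 + 4\right) 6\right)^{2} = \left(\left(-7\right) \left(-64\right) 6\right)^{2} = \left(448 \cdot 6\right)^{2} = 2688^{2} = 7225344$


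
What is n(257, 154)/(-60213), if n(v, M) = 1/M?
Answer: -1/9272802 ≈ -1.0784e-7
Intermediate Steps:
n(257, 154)/(-60213) = 1/(154*(-60213)) = (1/154)*(-1/60213) = -1/9272802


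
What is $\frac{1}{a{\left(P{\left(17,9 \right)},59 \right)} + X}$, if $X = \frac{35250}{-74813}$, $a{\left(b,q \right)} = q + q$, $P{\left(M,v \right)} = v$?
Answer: $\frac{74813}{8792684} \approx 0.0085085$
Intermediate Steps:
$a{\left(b,q \right)} = 2 q$
$X = - \frac{35250}{74813}$ ($X = 35250 \left(- \frac{1}{74813}\right) = - \frac{35250}{74813} \approx -0.47117$)
$\frac{1}{a{\left(P{\left(17,9 \right)},59 \right)} + X} = \frac{1}{2 \cdot 59 - \frac{35250}{74813}} = \frac{1}{118 - \frac{35250}{74813}} = \frac{1}{\frac{8792684}{74813}} = \frac{74813}{8792684}$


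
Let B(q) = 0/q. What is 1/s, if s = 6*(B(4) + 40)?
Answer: 1/240 ≈ 0.0041667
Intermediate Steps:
B(q) = 0
s = 240 (s = 6*(0 + 40) = 6*40 = 240)
1/s = 1/240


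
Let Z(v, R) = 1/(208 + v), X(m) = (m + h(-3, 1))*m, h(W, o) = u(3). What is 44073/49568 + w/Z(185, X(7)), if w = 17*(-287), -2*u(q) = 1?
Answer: -95043968823/49568 ≈ -1.9174e+6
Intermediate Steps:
u(q) = -½ (u(q) = -½*1 = -½)
h(W, o) = -½
X(m) = m*(-½ + m) (X(m) = (m - ½)*m = (-½ + m)*m = m*(-½ + m))
w = -4879
44073/49568 + w/Z(185, X(7)) = 44073/49568 - 4879/(1/(208 + 185)) = 44073*(1/49568) - 4879/(1/393) = 44073/49568 - 4879/1/393 = 44073/49568 - 4879*393 = 44073/49568 - 1917447 = -95043968823/49568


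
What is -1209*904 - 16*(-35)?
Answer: -1092376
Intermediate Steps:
-1209*904 - 16*(-35) = -1092936 + 560 = -1092376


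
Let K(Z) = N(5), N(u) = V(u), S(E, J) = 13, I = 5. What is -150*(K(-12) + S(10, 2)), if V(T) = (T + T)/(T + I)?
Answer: -2100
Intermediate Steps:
V(T) = 2*T/(5 + T) (V(T) = (T + T)/(T + 5) = (2*T)/(5 + T) = 2*T/(5 + T))
N(u) = 2*u/(5 + u)
K(Z) = 1 (K(Z) = 2*5/(5 + 5) = 2*5/10 = 2*5*(1/10) = 1)
-150*(K(-12) + S(10, 2)) = -150*(1 + 13) = -150*14 = -2100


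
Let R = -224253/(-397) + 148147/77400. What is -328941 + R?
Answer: -10090217263241/30727800 ≈ -3.2837e+5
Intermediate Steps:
R = 17415996559/30727800 (R = -224253*(-1/397) + 148147*(1/77400) = 224253/397 + 148147/77400 = 17415996559/30727800 ≈ 566.78)
-328941 + R = -328941 + 17415996559/30727800 = -10090217263241/30727800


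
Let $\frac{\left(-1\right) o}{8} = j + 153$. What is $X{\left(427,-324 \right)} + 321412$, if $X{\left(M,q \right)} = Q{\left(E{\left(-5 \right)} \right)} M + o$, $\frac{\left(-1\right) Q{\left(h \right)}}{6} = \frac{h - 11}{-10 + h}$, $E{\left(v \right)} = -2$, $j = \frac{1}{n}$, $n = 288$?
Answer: $\frac{11426849}{36} \approx 3.1741 \cdot 10^{5}$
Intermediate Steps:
$j = \frac{1}{288} \approx 0.0034722$
$Q{\left(h \right)} = - \frac{6 \left(-11 + h\right)}{-10 + h}$ ($Q{\left(h \right)} = - 6 \frac{h - 11}{-10 + h} = - 6 \frac{-11 + h}{-10 + h} = - \frac{6 \left(-11 + h\right)}{-10 + h}$)
$o = - \frac{44065}{36}$ ($o = - 8 \left(\frac{1}{288} + 153\right) = \left(-8\right) \frac{44065}{288} = - \frac{44065}{36} \approx -1224.0$)
$X{\left(M,q \right)} = - \frac{44065}{36} - \frac{13 M}{2}$ ($X{\left(M,q \right)} = \frac{6 \left(11 - -2\right)}{-10 - 2} M - \frac{44065}{36} = \frac{6 \left(11 + 2\right)}{-12} M - \frac{44065}{36} = 6 \left(- \frac{1}{12}\right) 13 M - \frac{44065}{36} = - \frac{13 M}{2} - \frac{44065}{36} = - \frac{44065}{36} - \frac{13 M}{2}$)
$X{\left(427,-324 \right)} + 321412 = \left(- \frac{44065}{36} - \frac{5551}{2}\right) + 321412 = - \frac{143983}{36} + 321412 = \frac{11426849}{36}$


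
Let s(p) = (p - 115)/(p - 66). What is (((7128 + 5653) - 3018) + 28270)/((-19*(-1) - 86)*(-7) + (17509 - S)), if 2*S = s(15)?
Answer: 1939683/916828 ≈ 2.1156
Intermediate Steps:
s(p) = (-115 + p)/(-66 + p)
S = 50/51 (S = ((-115 + 15)/(-66 + 15))/2 = (-100/(-51))/2 = (-1/51*(-100))/2 = (½)*(100/51) = 50/51 ≈ 0.98039)
(((7128 + 5653) - 3018) + 28270)/((-19*(-1) - 86)*(-7) + (17509 - S)) = (((7128 + 5653) - 3018) + 28270)/((-19*(-1) - 86)*(-7) + (17509 - 1*50/51)) = ((12781 - 3018) + 28270)/((19 - 86)*(-7) + (17509 - 50/51)) = (9763 + 28270)/(-67*(-7) + 892909/51) = 38033/(469 + 892909/51) = 38033/(916828/51) = 38033*(51/916828) = 1939683/916828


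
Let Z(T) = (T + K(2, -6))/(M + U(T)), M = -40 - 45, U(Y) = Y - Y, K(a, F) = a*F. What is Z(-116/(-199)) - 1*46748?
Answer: -790740148/16915 ≈ -46748.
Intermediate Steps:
K(a, F) = F*a
U(Y) = 0
M = -85
Z(T) = 12/85 - T/85 (Z(T) = (T - 6*2)/(-85 + 0) = (T - 12)/(-85) = (-12 + T)*(-1/85) = 12/85 - T/85)
Z(-116/(-199)) - 1*46748 = (12/85 - (-116)/(85*(-199))) - 1*46748 = (12/85 - (-116)*(-1)/(85*199)) - 46748 = (12/85 - 1/85*116/199) - 46748 = (12/85 - 116/16915) - 46748 = 2272/16915 - 46748 = -790740148/16915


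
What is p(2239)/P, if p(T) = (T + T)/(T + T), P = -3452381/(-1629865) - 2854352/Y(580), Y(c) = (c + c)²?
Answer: -27414329300/83556861 ≈ -328.09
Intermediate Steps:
Y(c) = 4*c² (Y(c) = (2*c)² = 4*c²)
P = -83556861/27414329300 (P = -3452381/(-1629865) - 2854352/(4*580²) = -3452381*(-1/1629865) - 2854352/(4*336400) = 3452381/1629865 - 2854352/1345600 = 3452381/1629865 - 2854352*1/1345600 = 3452381/1629865 - 178397/84100 = -83556861/27414329300 ≈ -0.0030479)
p(T) = 1 (p(T) = (2*T)/((2*T)) = (2*T)*(1/(2*T)) = 1)
p(2239)/P = 1/(-83556861/27414329300) = 1*(-27414329300/83556861) = -27414329300/83556861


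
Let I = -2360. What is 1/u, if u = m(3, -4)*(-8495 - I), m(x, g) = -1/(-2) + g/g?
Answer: -2/18405 ≈ -0.00010867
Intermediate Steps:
m(x, g) = 3/2 (m(x, g) = -1*(-1/2) + 1 = 1/2 + 1 = 3/2)
u = -18405/2 (u = 3*(-8495 - 1*(-2360))/2 = 3*(-8495 + 2360)/2 = (3/2)*(-6135) = -18405/2 ≈ -9202.5)
1/u = 1/(-18405/2) = -2/18405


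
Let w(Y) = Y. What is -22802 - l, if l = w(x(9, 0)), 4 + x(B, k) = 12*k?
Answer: -22798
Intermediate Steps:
x(B, k) = -4 + 12*k
l = -4 (l = -4 + 12*0 = -4 + 0 = -4)
-22802 - l = -22802 - 1*(-4) = -22802 + 4 = -22798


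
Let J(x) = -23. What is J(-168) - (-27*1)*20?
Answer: 517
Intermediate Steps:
J(-168) - (-27*1)*20 = -23 - (-27*1)*20 = -23 - (-27)*20 = -23 - 1*(-540) = -23 + 540 = 517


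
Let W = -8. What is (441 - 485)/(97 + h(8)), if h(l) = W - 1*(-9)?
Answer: -22/49 ≈ -0.44898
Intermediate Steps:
h(l) = 1 (h(l) = -8 - 1*(-9) = -8 + 9 = 1)
(441 - 485)/(97 + h(8)) = (441 - 485)/(97 + 1) = -44/98 = -44*1/98 = -22/49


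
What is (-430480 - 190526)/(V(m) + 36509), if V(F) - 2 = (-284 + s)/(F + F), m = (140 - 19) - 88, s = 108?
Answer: -1863018/109525 ≈ -17.010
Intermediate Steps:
m = 33 (m = 121 - 88 = 33)
V(F) = 2 - 88/F (V(F) = 2 + (-284 + 108)/(F + F) = 2 - 176*1/(2*F) = 2 - 88/F)
(-430480 - 190526)/(V(m) + 36509) = (-430480 - 190526)/((2 - 88/33) + 36509) = -621006/((2 - 88*1/33) + 36509) = -621006/((2 - 8/3) + 36509) = -621006/(-⅔ + 36509) = -621006/109525/3 = -621006*3/109525 = -1863018/109525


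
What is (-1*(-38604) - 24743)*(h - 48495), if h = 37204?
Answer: -156504551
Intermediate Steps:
(-1*(-38604) - 24743)*(h - 48495) = (-1*(-38604) - 24743)*(37204 - 48495) = (38604 - 24743)*(-11291) = 13861*(-11291) = -156504551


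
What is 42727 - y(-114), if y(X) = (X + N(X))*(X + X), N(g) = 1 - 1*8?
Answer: 15139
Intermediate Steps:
N(g) = -7 (N(g) = 1 - 8 = -7)
y(X) = 2*X*(-7 + X) (y(X) = (X - 7)*(X + X) = (-7 + X)*(2*X) = 2*X*(-7 + X))
42727 - y(-114) = 42727 - 2*(-114)*(-7 - 114) = 42727 - 2*(-114)*(-121) = 42727 - 1*27588 = 42727 - 27588 = 15139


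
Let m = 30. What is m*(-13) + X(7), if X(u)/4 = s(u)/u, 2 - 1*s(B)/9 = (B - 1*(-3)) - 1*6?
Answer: -2802/7 ≈ -400.29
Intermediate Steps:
s(B) = 45 - 9*B (s(B) = 18 - 9*((B - 1*(-3)) - 1*6) = 18 - 9*((B + 3) - 6) = 18 - 9*((3 + B) - 6) = 18 - 9*(-3 + B) = 18 + (27 - 9*B) = 45 - 9*B)
X(u) = 4*(45 - 9*u)/u (X(u) = 4*((45 - 9*u)/u) = 4*(45 - 9*u)/u)
m*(-13) + X(7) = 30*(-13) + (-36 + 180/7) = -390 + (-36 + 180*(⅐)) = -390 + (-36 + 180/7) = -390 - 72/7 = -2802/7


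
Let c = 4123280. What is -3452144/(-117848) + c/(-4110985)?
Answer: 342644797510/12111784007 ≈ 28.290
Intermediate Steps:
-3452144/(-117848) + c/(-4110985) = -3452144/(-117848) + 4123280/(-4110985) = -3452144*(-1/117848) + 4123280*(-1/4110985) = 431518/14731 - 824656/822197 = 342644797510/12111784007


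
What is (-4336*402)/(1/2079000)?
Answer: -3623846688000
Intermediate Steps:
(-4336*402)/(1/2079000) = -1743072/1/2079000 = -1743072*2079000 = -3623846688000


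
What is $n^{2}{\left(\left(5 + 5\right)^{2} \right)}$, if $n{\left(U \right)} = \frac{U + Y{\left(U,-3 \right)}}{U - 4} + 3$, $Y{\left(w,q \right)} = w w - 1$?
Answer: $\frac{107889769}{9216} \approx 11707.0$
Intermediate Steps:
$Y{\left(w,q \right)} = -1 + w^{2}$ ($Y{\left(w,q \right)} = w^{2} - 1 = -1 + w^{2}$)
$n{\left(U \right)} = 3 + \frac{-1 + U + U^{2}}{-4 + U}$ ($n{\left(U \right)} = \frac{U + \left(-1 + U^{2}\right)}{U - 4} + 3 = \frac{-1 + U + U^{2}}{-4 + U} + 3 = 3 + \frac{-1 + U + U^{2}}{-4 + U}$)
$n^{2}{\left(\left(5 + 5\right)^{2} \right)} = \left(\frac{-13 + \left(\left(5 + 5\right)^{2}\right)^{2} + 4 \left(5 + 5\right)^{2}}{-4 + \left(5 + 5\right)^{2}}\right)^{2} = \left(\frac{-13 + \left(10^{2}\right)^{2} + 4 \cdot 10^{2}}{-4 + 10^{2}}\right)^{2} = \left(\frac{-13 + 100^{2} + 4 \cdot 100}{-4 + 100}\right)^{2} = \left(\frac{-13 + 10000 + 400}{96}\right)^{2} = \left(\frac{1}{96} \cdot 10387\right)^{2} = \left(\frac{10387}{96}\right)^{2} = \frac{107889769}{9216}$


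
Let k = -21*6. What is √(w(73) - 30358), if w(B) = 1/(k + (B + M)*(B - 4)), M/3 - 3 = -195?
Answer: I*√36834511669095/34833 ≈ 174.24*I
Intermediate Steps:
M = -576 (M = 9 + 3*(-195) = 9 - 585 = -576)
k = -126
w(B) = 1/(-126 + (-576 + B)*(-4 + B)) (w(B) = 1/(-126 + (B - 576)*(B - 4)) = 1/(-126 + (-576 + B)*(-4 + B)))
√(w(73) - 30358) = √(1/(2178 + 73² - 580*73) - 30358) = √(1/(2178 + 5329 - 42340) - 30358) = √(1/(-34833) - 30358) = √(-1/34833 - 30358) = √(-1057460215/34833) = I*√36834511669095/34833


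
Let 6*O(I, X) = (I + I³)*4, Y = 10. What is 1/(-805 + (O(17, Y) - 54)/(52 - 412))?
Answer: -540/439549 ≈ -0.0012285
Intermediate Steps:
O(I, X) = 2*I/3 + 2*I³/3 (O(I, X) = ((I + I³)*4)/6 = (4*I + 4*I³)/6 = 2*I/3 + 2*I³/3)
1/(-805 + (O(17, Y) - 54)/(52 - 412)) = 1/(-805 + ((⅔)*17*(1 + 17²) - 54)/(52 - 412)) = 1/(-805 + ((⅔)*17*(1 + 289) - 54)/(-360)) = 1/(-805 + ((⅔)*17*290 - 54)*(-1/360)) = 1/(-805 + (9860/3 - 54)*(-1/360)) = 1/(-805 + (9698/3)*(-1/360)) = 1/(-805 - 4849/540) = 1/(-439549/540) = -540/439549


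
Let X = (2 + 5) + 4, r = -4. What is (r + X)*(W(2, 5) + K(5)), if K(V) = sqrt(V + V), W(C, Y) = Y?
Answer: 35 + 7*sqrt(10) ≈ 57.136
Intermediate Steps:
K(V) = sqrt(2)*sqrt(V) (K(V) = sqrt(2*V) = sqrt(2)*sqrt(V))
X = 11 (X = 7 + 4 = 11)
(r + X)*(W(2, 5) + K(5)) = (-4 + 11)*(5 + sqrt(2)*sqrt(5)) = 7*(5 + sqrt(10)) = 35 + 7*sqrt(10)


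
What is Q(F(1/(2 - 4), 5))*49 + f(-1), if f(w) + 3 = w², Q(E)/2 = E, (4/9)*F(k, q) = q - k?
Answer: 4843/4 ≈ 1210.8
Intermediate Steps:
F(k, q) = -9*k/4 + 9*q/4 (F(k, q) = 9*(q - k)/4 = -9*k/4 + 9*q/4)
Q(E) = 2*E
f(w) = -3 + w²
Q(F(1/(2 - 4), 5))*49 + f(-1) = (2*(-9/(4*(2 - 4)) + (9/4)*5))*49 + (-3 + (-1)²) = (2*(-9/4/(-2) + 45/4))*49 + (-3 + 1) = (2*(-9/4*(-½) + 45/4))*49 - 2 = (2*(9/8 + 45/4))*49 - 2 = (2*(99/8))*49 - 2 = (99/4)*49 - 2 = 4851/4 - 2 = 4843/4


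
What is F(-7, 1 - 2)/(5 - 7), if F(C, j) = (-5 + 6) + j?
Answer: 0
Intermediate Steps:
F(C, j) = 1 + j
F(-7, 1 - 2)/(5 - 7) = (1 + (1 - 2))/(5 - 7) = (1 - 1)/(-2) = 0*(-1/2) = 0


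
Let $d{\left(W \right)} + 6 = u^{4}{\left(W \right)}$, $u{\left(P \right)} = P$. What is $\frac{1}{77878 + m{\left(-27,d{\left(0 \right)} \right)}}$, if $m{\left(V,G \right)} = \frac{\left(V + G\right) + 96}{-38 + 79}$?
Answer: $\frac{41}{3193061} \approx 1.284 \cdot 10^{-5}$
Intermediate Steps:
$d{\left(W \right)} = -6 + W^{4}$
$m{\left(V,G \right)} = \frac{96}{41} + \frac{G}{41} + \frac{V}{41}$ ($m{\left(V,G \right)} = \frac{\left(G + V\right) + 96}{41} = \left(96 + G + V\right) \frac{1}{41} = \frac{96}{41} + \frac{G}{41} + \frac{V}{41}$)
$\frac{1}{77878 + m{\left(-27,d{\left(0 \right)} \right)}} = \frac{1}{77878 + \left(\frac{96}{41} + \frac{-6 + 0^{4}}{41} + \frac{1}{41} \left(-27\right)\right)} = \frac{1}{77878 + \left(\frac{96}{41} + \frac{-6 + 0}{41} - \frac{27}{41}\right)} = \frac{1}{77878 + \left(\frac{96}{41} + \frac{1}{41} \left(-6\right) - \frac{27}{41}\right)} = \frac{1}{77878 - - \frac{63}{41}} = \frac{1}{77878 + \frac{63}{41}} = \frac{1}{\frac{3193061}{41}} = \frac{41}{3193061}$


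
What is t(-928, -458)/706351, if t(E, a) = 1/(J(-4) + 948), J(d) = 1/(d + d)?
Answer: 8/5356259633 ≈ 1.4936e-9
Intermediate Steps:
J(d) = 1/(2*d)
t(E, a) = 8/7583 (t(E, a) = 1/((½)/(-4) + 948) = 1/((½)*(-¼) + 948) = 1/(-⅛ + 948) = 1/(7583/8) = 8/7583)
t(-928, -458)/706351 = (8/7583)/706351 = (8/7583)*(1/706351) = 8/5356259633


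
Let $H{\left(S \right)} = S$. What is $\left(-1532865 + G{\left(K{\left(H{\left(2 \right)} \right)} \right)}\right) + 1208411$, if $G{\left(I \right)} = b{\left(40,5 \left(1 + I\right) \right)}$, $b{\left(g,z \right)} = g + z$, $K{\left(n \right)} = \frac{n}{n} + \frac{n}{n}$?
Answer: $-324399$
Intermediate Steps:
$K{\left(n \right)} = 2$ ($K{\left(n \right)} = 1 + 1 = 2$)
$G{\left(I \right)} = 45 + 5 I$ ($G{\left(I \right)} = 40 + 5 \left(1 + I\right) = 40 + \left(5 + 5 I\right) = 45 + 5 I$)
$\left(-1532865 + G{\left(K{\left(H{\left(2 \right)} \right)} \right)}\right) + 1208411 = \left(-1532865 + \left(45 + 5 \cdot 2\right)\right) + 1208411 = \left(-1532865 + \left(45 + 10\right)\right) + 1208411 = \left(-1532865 + 55\right) + 1208411 = -1532810 + 1208411 = -324399$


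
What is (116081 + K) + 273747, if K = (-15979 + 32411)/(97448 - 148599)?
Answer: 19940075596/51151 ≈ 3.8983e+5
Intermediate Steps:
K = -16432/51151 (K = 16432/(-51151) = 16432*(-1/51151) = -16432/51151 ≈ -0.32124)
(116081 + K) + 273747 = (116081 - 16432/51151) + 273747 = 5937642799/51151 + 273747 = 19940075596/51151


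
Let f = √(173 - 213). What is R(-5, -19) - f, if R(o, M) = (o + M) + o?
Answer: -29 - 2*I*√10 ≈ -29.0 - 6.3246*I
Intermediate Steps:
R(o, M) = M + 2*o (R(o, M) = (M + o) + o = M + 2*o)
f = 2*I*√10 (f = √(-40) = 2*I*√10 ≈ 6.3246*I)
R(-5, -19) - f = (-19 + 2*(-5)) - 2*I*√10 = (-19 - 10) - 2*I*√10 = -29 - 2*I*√10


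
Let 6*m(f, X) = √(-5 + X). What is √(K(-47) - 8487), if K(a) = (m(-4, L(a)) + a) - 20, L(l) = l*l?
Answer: √(-76986 + 3*√551)/3 ≈ 92.446*I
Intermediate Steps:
L(l) = l²
m(f, X) = √(-5 + X)/6
K(a) = -20 + a + √(-5 + a²)/6 (K(a) = (√(-5 + a²)/6 + a) - 20 = (a + √(-5 + a²)/6) - 20 = -20 + a + √(-5 + a²)/6)
√(K(-47) - 8487) = √((-20 - 47 + √(-5 + (-47)²)/6) - 8487) = √((-20 - 47 + √(-5 + 2209)/6) - 8487) = √((-20 - 47 + √2204/6) - 8487) = √((-20 - 47 + (2*√551)/6) - 8487) = √((-20 - 47 + √551/3) - 8487) = √((-67 + √551/3) - 8487) = √(-8554 + √551/3)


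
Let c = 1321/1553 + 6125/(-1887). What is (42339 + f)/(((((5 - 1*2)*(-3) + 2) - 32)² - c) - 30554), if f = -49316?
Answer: 20446175247/85074506465 ≈ 0.24033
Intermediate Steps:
c = -7019398/2930511 (c = 1321*(1/1553) + 6125*(-1/1887) = 1321/1553 - 6125/1887 = -7019398/2930511 ≈ -2.3953)
(42339 + f)/(((((5 - 1*2)*(-3) + 2) - 32)² - c) - 30554) = (42339 - 49316)/(((((5 - 1*2)*(-3) + 2) - 32)² - 1*(-7019398/2930511)) - 30554) = -6977/(((((5 - 2)*(-3) + 2) - 32)² + 7019398/2930511) - 30554) = -6977/((((3*(-3) + 2) - 32)² + 7019398/2930511) - 30554) = -6977/((((-9 + 2) - 32)² + 7019398/2930511) - 30554) = -6977/(((-7 - 32)² + 7019398/2930511) - 30554) = -6977/(((-39)² + 7019398/2930511) - 30554) = -6977/((1521 + 7019398/2930511) - 30554) = -6977/(4464326629/2930511 - 30554) = -6977/(-85074506465/2930511) = -6977*(-2930511/85074506465) = 20446175247/85074506465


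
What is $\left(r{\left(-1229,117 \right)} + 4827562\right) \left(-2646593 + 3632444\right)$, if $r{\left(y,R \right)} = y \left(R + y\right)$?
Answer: $6106568122710$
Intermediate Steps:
$\left(r{\left(-1229,117 \right)} + 4827562\right) \left(-2646593 + 3632444\right) = \left(- 1229 \left(117 - 1229\right) + 4827562\right) \left(-2646593 + 3632444\right) = \left(\left(-1229\right) \left(-1112\right) + 4827562\right) 985851 = \left(1366648 + 4827562\right) 985851 = 6194210 \cdot 985851 = 6106568122710$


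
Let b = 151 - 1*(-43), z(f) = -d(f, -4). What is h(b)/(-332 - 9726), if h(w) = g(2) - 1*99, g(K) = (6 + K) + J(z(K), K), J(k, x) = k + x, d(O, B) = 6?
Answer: 95/10058 ≈ 0.0094452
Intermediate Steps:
z(f) = -6 (z(f) = -1*6 = -6)
b = 194 (b = 151 + 43 = 194)
g(K) = 2*K (g(K) = (6 + K) + (-6 + K) = 2*K)
h(w) = -95 (h(w) = 2*2 - 1*99 = 4 - 99 = -95)
h(b)/(-332 - 9726) = -95/(-332 - 9726) = -95/(-10058) = -95*(-1/10058) = 95/10058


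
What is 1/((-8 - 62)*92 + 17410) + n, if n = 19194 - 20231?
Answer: -11375889/10970 ≈ -1037.0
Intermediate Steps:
n = -1037
1/((-8 - 62)*92 + 17410) + n = 1/((-8 - 62)*92 + 17410) - 1037 = 1/(-70*92 + 17410) - 1037 = 1/(-6440 + 17410) - 1037 = 1/10970 - 1037 = -11375889/10970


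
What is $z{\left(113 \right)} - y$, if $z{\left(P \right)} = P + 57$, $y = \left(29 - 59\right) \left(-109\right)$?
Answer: $-3100$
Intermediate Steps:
$y = 3270$ ($y = \left(-30\right) \left(-109\right) = 3270$)
$z{\left(P \right)} = 57 + P$
$z{\left(113 \right)} - y = \left(57 + 113\right) - 3270 = 170 - 3270 = -3100$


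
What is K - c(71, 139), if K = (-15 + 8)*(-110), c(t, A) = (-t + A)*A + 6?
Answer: -8688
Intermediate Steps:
c(t, A) = 6 + A*(A - t) (c(t, A) = (A - t)*A + 6 = A*(A - t) + 6 = 6 + A*(A - t))
K = 770 (K = -7*(-110) = 770)
K - c(71, 139) = 770 - (6 + 139**2 - 1*139*71) = 770 - (6 + 19321 - 9869) = 770 - 1*9458 = 770 - 9458 = -8688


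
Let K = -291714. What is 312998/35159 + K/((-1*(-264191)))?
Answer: 72434882092/9288691369 ≈ 7.7982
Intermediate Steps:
312998/35159 + K/((-1*(-264191))) = 312998/35159 - 291714/((-1*(-264191))) = 312998*(1/35159) - 291714/264191 = 312998/35159 - 291714*1/264191 = 312998/35159 - 291714/264191 = 72434882092/9288691369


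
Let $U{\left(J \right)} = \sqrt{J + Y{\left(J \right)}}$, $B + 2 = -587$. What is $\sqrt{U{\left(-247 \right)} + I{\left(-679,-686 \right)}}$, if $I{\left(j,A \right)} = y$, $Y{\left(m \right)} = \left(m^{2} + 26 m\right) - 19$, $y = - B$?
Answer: $\sqrt{589 + \sqrt{54321}} \approx 28.672$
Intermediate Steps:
$B = -589$ ($B = -2 - 587 = -589$)
$y = 589$ ($y = \left(-1\right) \left(-589\right) = 589$)
$Y{\left(m \right)} = -19 + m^{2} + 26 m$
$I{\left(j,A \right)} = 589$
$U{\left(J \right)} = \sqrt{-19 + J^{2} + 27 J}$ ($U{\left(J \right)} = \sqrt{J + \left(-19 + J^{2} + 26 J\right)} = \sqrt{-19 + J^{2} + 27 J}$)
$\sqrt{U{\left(-247 \right)} + I{\left(-679,-686 \right)}} = \sqrt{\sqrt{-19 + \left(-247\right)^{2} + 27 \left(-247\right)} + 589} = \sqrt{\sqrt{-19 + 61009 - 6669} + 589} = \sqrt{\sqrt{54321} + 589} = \sqrt{589 + \sqrt{54321}}$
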